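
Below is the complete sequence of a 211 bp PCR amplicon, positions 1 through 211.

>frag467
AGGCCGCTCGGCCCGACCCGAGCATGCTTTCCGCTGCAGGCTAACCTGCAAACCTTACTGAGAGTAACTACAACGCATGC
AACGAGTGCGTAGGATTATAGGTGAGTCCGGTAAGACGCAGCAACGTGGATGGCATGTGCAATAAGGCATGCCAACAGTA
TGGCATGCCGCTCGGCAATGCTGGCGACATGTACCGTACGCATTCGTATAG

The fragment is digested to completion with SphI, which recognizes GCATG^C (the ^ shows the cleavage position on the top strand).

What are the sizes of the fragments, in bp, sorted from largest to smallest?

SphI sites (GCATGC) start at positions 22, 75, 147, 163.
SphI cuts after base 5 of each site (before the last base), so after positions 26, 79, 151, 167.
Linear molecule, 4 cuts → 5 fragments:
  1–26 → 26 bp
  27–79 → 53 bp
  80–151 → 72 bp
  152–167 → 16 bp
  168–211 → 44 bp
Sorted largest to smallest: 72, 53, 44, 26, 16 bp.

72, 53, 44, 26, 16 bp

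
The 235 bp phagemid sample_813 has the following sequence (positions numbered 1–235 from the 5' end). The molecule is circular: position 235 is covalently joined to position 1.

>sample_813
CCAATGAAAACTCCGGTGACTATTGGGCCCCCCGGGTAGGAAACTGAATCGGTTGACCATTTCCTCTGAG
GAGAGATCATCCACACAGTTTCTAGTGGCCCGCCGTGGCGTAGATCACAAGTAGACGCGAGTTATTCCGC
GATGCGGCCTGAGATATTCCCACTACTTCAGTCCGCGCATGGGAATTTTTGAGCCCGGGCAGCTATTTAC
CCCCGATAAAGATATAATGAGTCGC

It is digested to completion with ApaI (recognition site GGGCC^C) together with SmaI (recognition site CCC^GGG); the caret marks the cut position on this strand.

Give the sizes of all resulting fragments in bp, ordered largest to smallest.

The ApaI site (GGGCCC) starts at position 25.
ApaI cuts after base 5 of each site (before the last base), so after position 29.
SmaI sites (CCCGGG) start at positions 31, 194.
SmaI cuts after base 3 of each site, so after positions 33, 196.
Combined cut positions: 29, 33, 196.
Circular molecule, 3 cuts → 3 fragments:
  30–33 → 4 bp
  34–196 → 163 bp
  197–235 then 1–29 → 39 + 29 = 68 bp
Sorted largest to smallest: 163, 68, 4 bp.

163, 68, 4 bp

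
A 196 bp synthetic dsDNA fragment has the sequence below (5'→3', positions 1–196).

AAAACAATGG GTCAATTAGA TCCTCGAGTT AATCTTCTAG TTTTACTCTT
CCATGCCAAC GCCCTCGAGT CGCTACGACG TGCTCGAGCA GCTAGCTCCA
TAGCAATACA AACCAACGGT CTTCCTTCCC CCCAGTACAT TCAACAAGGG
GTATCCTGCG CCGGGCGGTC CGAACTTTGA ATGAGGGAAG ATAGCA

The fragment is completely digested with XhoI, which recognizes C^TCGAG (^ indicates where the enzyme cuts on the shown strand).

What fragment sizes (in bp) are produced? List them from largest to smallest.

XhoI sites (CTCGAG) start at positions 23, 64, 83.
XhoI cuts after the first base of each site, so after positions 23, 64, 83.
Linear molecule, 3 cuts → 4 fragments:
  1–23 → 23 bp
  24–64 → 41 bp
  65–83 → 19 bp
  84–196 → 113 bp
Sorted largest to smallest: 113, 41, 23, 19 bp.

113, 41, 23, 19 bp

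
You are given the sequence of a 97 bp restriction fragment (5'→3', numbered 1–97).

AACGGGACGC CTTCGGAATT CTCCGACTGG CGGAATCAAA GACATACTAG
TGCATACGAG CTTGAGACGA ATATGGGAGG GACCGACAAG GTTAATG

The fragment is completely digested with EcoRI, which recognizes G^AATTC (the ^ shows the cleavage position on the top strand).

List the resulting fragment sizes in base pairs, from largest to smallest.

The EcoRI site (GAATTC) starts at position 16.
EcoRI cuts after the first base of each site, so after position 16.
Linear molecule, 1 cut → 2 fragments:
  1–16 → 16 bp
  17–97 → 81 bp
Sorted largest to smallest: 81, 16 bp.

81, 16 bp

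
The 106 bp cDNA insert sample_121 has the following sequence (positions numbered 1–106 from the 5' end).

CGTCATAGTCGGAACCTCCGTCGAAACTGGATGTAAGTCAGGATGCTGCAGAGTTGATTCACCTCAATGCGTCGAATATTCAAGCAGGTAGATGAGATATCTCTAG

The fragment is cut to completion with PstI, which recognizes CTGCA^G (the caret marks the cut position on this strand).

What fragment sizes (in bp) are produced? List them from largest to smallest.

56, 50 bp

The PstI site (CTGCAG) starts at position 46.
PstI cuts after base 5 of each site (before the last base), so after position 50.
Linear molecule, 1 cut → 2 fragments:
  1–50 → 50 bp
  51–106 → 56 bp
Sorted largest to smallest: 56, 50 bp.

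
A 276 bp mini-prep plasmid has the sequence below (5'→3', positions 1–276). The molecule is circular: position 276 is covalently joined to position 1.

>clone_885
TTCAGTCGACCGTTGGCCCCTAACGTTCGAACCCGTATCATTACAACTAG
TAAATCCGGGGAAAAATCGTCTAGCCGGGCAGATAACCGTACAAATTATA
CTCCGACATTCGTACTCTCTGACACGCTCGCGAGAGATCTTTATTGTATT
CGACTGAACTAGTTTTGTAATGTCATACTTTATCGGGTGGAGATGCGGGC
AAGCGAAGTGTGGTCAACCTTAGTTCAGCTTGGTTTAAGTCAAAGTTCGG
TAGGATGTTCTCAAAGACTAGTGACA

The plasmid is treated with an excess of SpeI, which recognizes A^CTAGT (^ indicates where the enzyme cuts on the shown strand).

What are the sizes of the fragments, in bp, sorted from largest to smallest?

SpeI sites (ACTAGT) start at positions 46, 158, 267.
SpeI cuts after the first base of each site, so after positions 46, 158, 267.
Circular molecule, 3 cuts → 3 fragments:
  47–158 → 112 bp
  159–267 → 109 bp
  268–276 then 1–46 → 9 + 46 = 55 bp
Sorted largest to smallest: 112, 109, 55 bp.

112, 109, 55 bp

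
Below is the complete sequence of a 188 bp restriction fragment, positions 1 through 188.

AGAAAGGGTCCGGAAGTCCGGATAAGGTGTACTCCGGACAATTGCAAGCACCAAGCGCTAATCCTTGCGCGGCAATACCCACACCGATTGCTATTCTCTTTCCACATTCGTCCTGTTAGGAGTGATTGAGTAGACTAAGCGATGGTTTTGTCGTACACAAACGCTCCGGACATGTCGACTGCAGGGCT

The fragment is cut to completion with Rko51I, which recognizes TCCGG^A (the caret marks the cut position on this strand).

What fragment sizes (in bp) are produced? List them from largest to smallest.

132, 19, 16, 13, 8 bp

Rko51I sites (TCCGGA) start at positions 9, 17, 33, 165.
Rko51I cuts after base 5 of each site (before the last base), so after positions 13, 21, 37, 169.
Linear molecule, 4 cuts → 5 fragments:
  1–13 → 13 bp
  14–21 → 8 bp
  22–37 → 16 bp
  38–169 → 132 bp
  170–188 → 19 bp
Sorted largest to smallest: 132, 19, 16, 13, 8 bp.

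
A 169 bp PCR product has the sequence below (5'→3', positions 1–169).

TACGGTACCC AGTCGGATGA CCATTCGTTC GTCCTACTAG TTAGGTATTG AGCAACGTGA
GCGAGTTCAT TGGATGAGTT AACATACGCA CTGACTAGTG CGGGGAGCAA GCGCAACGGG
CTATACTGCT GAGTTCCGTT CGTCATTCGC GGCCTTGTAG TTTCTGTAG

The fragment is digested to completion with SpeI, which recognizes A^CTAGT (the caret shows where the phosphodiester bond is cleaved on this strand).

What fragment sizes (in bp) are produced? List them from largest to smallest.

75, 58, 36 bp

SpeI sites (ACTAGT) start at positions 36, 94.
SpeI cuts after the first base of each site, so after positions 36, 94.
Linear molecule, 2 cuts → 3 fragments:
  1–36 → 36 bp
  37–94 → 58 bp
  95–169 → 75 bp
Sorted largest to smallest: 75, 58, 36 bp.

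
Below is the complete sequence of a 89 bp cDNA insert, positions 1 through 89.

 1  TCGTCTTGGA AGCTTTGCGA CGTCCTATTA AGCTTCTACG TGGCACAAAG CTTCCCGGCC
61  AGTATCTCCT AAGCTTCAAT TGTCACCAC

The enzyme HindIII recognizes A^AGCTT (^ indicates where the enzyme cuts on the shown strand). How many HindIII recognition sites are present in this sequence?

AAGCTT occurs starting at positions 10, 30, 48, 71.
HindIII cuts at 4 sites.

4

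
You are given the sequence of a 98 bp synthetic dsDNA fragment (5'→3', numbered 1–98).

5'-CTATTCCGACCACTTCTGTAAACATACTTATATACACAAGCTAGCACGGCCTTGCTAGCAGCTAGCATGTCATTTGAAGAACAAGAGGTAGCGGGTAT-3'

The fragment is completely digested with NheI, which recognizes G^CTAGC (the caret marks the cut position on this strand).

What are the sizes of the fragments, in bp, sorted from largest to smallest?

NheI sites (GCTAGC) start at positions 40, 54, 61.
NheI cuts after the first base of each site, so after positions 40, 54, 61.
Linear molecule, 3 cuts → 4 fragments:
  1–40 → 40 bp
  41–54 → 14 bp
  55–61 → 7 bp
  62–98 → 37 bp
Sorted largest to smallest: 40, 37, 14, 7 bp.

40, 37, 14, 7 bp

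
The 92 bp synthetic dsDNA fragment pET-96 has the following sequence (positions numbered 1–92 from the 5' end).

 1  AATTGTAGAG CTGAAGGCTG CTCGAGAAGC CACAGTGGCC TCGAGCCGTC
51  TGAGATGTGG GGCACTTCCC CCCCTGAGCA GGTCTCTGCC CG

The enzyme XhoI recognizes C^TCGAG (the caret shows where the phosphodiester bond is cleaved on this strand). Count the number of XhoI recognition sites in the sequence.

CTCGAG occurs starting at positions 21, 40.
XhoI cuts at 2 sites.

2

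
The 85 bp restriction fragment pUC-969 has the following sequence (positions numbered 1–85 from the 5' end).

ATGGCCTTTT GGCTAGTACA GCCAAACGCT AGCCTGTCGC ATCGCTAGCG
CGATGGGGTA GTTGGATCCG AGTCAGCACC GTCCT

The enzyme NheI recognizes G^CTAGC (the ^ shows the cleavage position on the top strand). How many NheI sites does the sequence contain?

2

GCTAGC occurs starting at positions 28, 44.
NheI cuts at 2 sites.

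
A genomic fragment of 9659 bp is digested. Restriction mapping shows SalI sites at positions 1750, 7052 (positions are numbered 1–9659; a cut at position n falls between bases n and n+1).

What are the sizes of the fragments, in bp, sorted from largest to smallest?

Linear molecule, 2 cuts → 3 fragments:
  1750 − 0 = 1750 bp
  7052 − 1750 = 5302 bp
  9659 − 7052 = 2607 bp
Sorted largest to smallest: 5302, 2607, 1750 bp.

5302, 2607, 1750 bp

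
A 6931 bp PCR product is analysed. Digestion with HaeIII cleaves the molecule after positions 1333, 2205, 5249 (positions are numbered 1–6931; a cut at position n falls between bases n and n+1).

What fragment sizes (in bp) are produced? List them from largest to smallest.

Linear molecule, 3 cuts → 4 fragments:
  1333 − 0 = 1333 bp
  2205 − 1333 = 872 bp
  5249 − 2205 = 3044 bp
  6931 − 5249 = 1682 bp
Sorted largest to smallest: 3044, 1682, 1333, 872 bp.

3044, 1682, 1333, 872 bp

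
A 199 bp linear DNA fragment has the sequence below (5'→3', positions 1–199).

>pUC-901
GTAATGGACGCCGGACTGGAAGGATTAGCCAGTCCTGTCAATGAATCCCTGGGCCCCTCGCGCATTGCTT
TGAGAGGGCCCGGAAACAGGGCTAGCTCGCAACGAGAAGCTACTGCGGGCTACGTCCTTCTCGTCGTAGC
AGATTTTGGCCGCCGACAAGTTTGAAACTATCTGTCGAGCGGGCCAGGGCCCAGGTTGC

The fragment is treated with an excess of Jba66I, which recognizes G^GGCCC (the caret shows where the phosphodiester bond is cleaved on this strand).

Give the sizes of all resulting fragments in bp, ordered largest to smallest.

111, 51, 25, 12 bp

Jba66I sites (GGGCCC) start at positions 51, 76, 187.
Jba66I cuts after the first base of each site, so after positions 51, 76, 187.
Linear molecule, 3 cuts → 4 fragments:
  1–51 → 51 bp
  52–76 → 25 bp
  77–187 → 111 bp
  188–199 → 12 bp
Sorted largest to smallest: 111, 51, 25, 12 bp.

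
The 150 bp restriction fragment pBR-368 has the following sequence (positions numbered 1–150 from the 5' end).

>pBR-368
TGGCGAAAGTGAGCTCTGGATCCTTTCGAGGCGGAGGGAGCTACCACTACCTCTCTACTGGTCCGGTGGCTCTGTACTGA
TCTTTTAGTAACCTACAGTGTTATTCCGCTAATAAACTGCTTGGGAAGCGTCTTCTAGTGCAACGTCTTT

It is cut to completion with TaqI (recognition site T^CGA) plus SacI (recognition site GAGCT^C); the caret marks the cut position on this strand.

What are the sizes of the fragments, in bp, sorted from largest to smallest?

124, 15, 11 bp

The TaqI site (TCGA) starts at position 26.
TaqI cuts after the first base of each site, so after position 26.
The SacI site (GAGCTC) starts at position 11.
SacI cuts after base 5 of each site (before the last base), so after position 15.
Combined cut positions: 15, 26.
Linear molecule, 2 cuts → 3 fragments:
  1–15 → 15 bp
  16–26 → 11 bp
  27–150 → 124 bp
Sorted largest to smallest: 124, 15, 11 bp.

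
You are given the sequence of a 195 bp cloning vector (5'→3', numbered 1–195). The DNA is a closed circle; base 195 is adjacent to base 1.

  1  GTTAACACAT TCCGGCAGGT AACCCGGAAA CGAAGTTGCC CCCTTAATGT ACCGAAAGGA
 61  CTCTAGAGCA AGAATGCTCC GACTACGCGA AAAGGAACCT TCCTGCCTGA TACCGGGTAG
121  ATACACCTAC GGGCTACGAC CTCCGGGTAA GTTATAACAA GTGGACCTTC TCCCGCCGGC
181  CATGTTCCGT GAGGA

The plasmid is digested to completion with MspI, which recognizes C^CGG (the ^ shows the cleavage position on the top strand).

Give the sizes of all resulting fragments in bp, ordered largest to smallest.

89, 33, 31, 30, 12 bp

MspI sites (CCGG) start at positions 12, 24, 113, 143, 176.
MspI cuts after the first base of each site, so after positions 12, 24, 113, 143, 176.
Circular molecule, 5 cuts → 5 fragments:
  13–24 → 12 bp
  25–113 → 89 bp
  114–143 → 30 bp
  144–176 → 33 bp
  177–195 then 1–12 → 19 + 12 = 31 bp
Sorted largest to smallest: 89, 33, 31, 30, 12 bp.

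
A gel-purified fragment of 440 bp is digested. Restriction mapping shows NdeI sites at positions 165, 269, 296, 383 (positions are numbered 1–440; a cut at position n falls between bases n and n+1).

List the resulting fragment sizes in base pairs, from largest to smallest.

Linear molecule, 4 cuts → 5 fragments:
  165 − 0 = 165 bp
  269 − 165 = 104 bp
  296 − 269 = 27 bp
  383 − 296 = 87 bp
  440 − 383 = 57 bp
Sorted largest to smallest: 165, 104, 87, 57, 27 bp.

165, 104, 87, 57, 27 bp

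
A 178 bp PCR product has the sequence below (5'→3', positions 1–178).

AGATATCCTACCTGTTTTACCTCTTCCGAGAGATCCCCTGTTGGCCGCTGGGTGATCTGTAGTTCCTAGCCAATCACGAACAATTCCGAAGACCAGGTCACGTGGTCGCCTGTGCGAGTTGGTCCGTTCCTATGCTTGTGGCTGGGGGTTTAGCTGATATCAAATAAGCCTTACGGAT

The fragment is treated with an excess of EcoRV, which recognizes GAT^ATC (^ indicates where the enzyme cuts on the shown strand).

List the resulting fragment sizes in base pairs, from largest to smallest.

154, 20, 4 bp

EcoRV sites (GATATC) start at positions 2, 156.
EcoRV cuts after base 3 of each site, so after positions 4, 158.
Linear molecule, 2 cuts → 3 fragments:
  1–4 → 4 bp
  5–158 → 154 bp
  159–178 → 20 bp
Sorted largest to smallest: 154, 20, 4 bp.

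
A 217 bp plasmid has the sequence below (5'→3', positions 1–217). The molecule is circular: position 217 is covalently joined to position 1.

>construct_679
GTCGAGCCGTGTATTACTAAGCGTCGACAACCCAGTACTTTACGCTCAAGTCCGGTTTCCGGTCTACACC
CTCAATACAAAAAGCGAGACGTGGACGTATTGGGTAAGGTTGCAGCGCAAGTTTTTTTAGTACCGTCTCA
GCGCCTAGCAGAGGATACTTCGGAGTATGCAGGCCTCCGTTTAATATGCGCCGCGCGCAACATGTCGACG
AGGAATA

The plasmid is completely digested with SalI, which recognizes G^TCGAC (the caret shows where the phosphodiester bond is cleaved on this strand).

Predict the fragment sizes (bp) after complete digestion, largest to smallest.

SalI sites (GTCGAC) start at positions 23, 204.
SalI cuts after the first base of each site, so after positions 23, 204.
Circular molecule, 2 cuts → 2 fragments:
  24–204 → 181 bp
  205–217 then 1–23 → 13 + 23 = 36 bp
Sorted largest to smallest: 181, 36 bp.

181, 36 bp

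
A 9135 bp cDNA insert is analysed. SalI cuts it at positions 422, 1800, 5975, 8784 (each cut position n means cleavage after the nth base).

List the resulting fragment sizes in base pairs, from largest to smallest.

4175, 2809, 1378, 422, 351 bp

Linear molecule, 4 cuts → 5 fragments:
  422 − 0 = 422 bp
  1800 − 422 = 1378 bp
  5975 − 1800 = 4175 bp
  8784 − 5975 = 2809 bp
  9135 − 8784 = 351 bp
Sorted largest to smallest: 4175, 2809, 1378, 422, 351 bp.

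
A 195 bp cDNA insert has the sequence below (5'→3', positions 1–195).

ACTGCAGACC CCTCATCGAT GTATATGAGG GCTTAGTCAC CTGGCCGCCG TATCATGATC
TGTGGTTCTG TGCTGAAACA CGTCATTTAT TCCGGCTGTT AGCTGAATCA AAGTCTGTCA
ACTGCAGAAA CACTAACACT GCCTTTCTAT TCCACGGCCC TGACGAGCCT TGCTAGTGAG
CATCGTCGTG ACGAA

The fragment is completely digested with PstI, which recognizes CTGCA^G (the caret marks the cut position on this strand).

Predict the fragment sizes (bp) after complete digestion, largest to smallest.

PstI sites (CTGCAG) start at positions 2, 122.
PstI cuts after base 5 of each site (before the last base), so after positions 6, 126.
Linear molecule, 2 cuts → 3 fragments:
  1–6 → 6 bp
  7–126 → 120 bp
  127–195 → 69 bp
Sorted largest to smallest: 120, 69, 6 bp.

120, 69, 6 bp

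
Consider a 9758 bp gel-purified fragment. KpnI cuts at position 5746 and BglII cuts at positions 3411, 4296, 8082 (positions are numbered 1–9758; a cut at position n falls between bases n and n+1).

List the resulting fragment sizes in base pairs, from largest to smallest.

3411, 2336, 1676, 1450, 885 bp

Combined cut positions (sorted): 3411, 4296, 5746, 8082.
Linear molecule, 4 cuts → 5 fragments:
  3411 − 0 = 3411 bp
  4296 − 3411 = 885 bp
  5746 − 4296 = 1450 bp
  8082 − 5746 = 2336 bp
  9758 − 8082 = 1676 bp
Sorted largest to smallest: 3411, 2336, 1676, 1450, 885 bp.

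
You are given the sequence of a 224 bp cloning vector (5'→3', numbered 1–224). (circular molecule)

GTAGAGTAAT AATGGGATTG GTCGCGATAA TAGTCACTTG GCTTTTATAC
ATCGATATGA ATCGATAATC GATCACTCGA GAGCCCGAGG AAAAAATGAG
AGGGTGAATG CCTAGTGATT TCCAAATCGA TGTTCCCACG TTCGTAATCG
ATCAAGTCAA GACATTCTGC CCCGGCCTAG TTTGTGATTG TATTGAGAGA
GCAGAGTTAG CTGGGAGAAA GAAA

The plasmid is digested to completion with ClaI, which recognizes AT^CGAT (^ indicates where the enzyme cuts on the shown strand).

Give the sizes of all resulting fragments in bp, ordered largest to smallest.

ClaI sites (ATCGAT) start at positions 51, 61, 68, 126, 147.
ClaI cuts after base 2 of each site, so after positions 52, 62, 69, 127, 148.
Circular molecule, 5 cuts → 5 fragments:
  53–62 → 10 bp
  63–69 → 7 bp
  70–127 → 58 bp
  128–148 → 21 bp
  149–224 then 1–52 → 76 + 52 = 128 bp
Sorted largest to smallest: 128, 58, 21, 10, 7 bp.

128, 58, 21, 10, 7 bp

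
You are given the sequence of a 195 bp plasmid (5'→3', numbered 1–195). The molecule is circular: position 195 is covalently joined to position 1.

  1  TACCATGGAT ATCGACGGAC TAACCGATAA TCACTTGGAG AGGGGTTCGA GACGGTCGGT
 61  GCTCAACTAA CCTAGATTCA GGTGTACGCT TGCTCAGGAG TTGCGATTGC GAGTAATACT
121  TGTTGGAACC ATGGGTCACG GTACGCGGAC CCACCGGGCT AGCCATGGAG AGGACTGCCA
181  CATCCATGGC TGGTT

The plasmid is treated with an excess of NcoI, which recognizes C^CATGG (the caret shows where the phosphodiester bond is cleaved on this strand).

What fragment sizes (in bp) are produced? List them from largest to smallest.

126, 34, 21, 14 bp

NcoI sites (CCATGG) start at positions 3, 129, 163, 184.
NcoI cuts after the first base of each site, so after positions 3, 129, 163, 184.
Circular molecule, 4 cuts → 4 fragments:
  4–129 → 126 bp
  130–163 → 34 bp
  164–184 → 21 bp
  185–195 then 1–3 → 11 + 3 = 14 bp
Sorted largest to smallest: 126, 34, 21, 14 bp.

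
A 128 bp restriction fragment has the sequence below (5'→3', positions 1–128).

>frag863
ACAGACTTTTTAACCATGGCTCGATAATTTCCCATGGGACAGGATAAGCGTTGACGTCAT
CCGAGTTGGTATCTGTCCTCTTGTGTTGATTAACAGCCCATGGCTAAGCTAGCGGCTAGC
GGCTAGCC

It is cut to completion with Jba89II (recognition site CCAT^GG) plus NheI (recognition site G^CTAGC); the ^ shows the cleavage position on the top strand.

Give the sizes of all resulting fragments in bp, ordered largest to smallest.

Jba89II sites (CCATGG) start at positions 14, 32, 98.
Jba89II cuts after base 4 of each site, so after positions 17, 35, 101.
NheI sites (GCTAGC) start at positions 108, 115, 122.
NheI cuts after the first base of each site, so after positions 108, 115, 122.
Combined cut positions: 17, 35, 101, 108, 115, 122.
Linear molecule, 6 cuts → 7 fragments:
  1–17 → 17 bp
  18–35 → 18 bp
  36–101 → 66 bp
  102–108 → 7 bp
  109–115 → 7 bp
  116–122 → 7 bp
  123–128 → 6 bp
Sorted largest to smallest: 66, 18, 17, 7, 7, 7, 6 bp.

66, 18, 17, 7, 7, 7, 6 bp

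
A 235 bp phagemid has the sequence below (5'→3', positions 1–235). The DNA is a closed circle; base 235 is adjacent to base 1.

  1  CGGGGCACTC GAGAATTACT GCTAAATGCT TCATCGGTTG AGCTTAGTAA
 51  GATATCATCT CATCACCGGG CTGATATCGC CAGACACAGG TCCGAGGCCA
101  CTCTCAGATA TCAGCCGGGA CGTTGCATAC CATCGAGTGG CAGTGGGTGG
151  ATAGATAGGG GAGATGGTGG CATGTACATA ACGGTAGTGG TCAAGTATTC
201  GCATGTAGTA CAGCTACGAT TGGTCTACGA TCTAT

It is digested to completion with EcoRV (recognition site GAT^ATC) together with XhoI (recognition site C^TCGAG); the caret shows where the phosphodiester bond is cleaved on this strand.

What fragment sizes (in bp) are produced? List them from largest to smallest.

EcoRV sites (GATATC) start at positions 51, 73, 107.
EcoRV cuts after base 3 of each site, so after positions 53, 75, 109.
The XhoI site (CTCGAG) starts at position 8.
XhoI cuts after the first base of each site, so after position 8.
Combined cut positions: 8, 53, 75, 109.
Circular molecule, 4 cuts → 4 fragments:
  9–53 → 45 bp
  54–75 → 22 bp
  76–109 → 34 bp
  110–235 then 1–8 → 126 + 8 = 134 bp
Sorted largest to smallest: 134, 45, 34, 22 bp.

134, 45, 34, 22 bp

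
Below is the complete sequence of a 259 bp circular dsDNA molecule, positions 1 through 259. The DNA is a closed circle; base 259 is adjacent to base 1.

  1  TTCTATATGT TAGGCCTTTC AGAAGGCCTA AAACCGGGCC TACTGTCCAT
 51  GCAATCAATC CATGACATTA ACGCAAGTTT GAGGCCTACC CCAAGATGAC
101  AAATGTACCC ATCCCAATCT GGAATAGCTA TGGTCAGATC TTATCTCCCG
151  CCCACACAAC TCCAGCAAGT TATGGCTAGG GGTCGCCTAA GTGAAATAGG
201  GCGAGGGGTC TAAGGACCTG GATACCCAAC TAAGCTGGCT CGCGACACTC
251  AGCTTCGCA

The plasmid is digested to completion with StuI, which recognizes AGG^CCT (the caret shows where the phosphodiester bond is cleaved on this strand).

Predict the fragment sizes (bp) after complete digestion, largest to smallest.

StuI sites (AGGCCT) start at positions 12, 24, 82.
StuI cuts after base 3 of each site, so after positions 14, 26, 84.
Circular molecule, 3 cuts → 3 fragments:
  15–26 → 12 bp
  27–84 → 58 bp
  85–259 then 1–14 → 175 + 14 = 189 bp
Sorted largest to smallest: 189, 58, 12 bp.

189, 58, 12 bp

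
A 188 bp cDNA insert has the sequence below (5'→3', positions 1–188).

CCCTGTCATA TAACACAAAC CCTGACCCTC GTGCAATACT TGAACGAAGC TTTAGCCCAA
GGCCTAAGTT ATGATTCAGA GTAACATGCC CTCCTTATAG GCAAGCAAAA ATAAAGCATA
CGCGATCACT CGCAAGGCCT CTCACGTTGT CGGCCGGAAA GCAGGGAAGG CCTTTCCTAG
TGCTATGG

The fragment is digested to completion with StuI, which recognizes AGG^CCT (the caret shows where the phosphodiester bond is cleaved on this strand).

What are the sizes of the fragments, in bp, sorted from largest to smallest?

75, 62, 33, 18 bp

StuI sites (AGGCCT) start at positions 60, 135, 168.
StuI cuts after base 3 of each site, so after positions 62, 137, 170.
Linear molecule, 3 cuts → 4 fragments:
  1–62 → 62 bp
  63–137 → 75 bp
  138–170 → 33 bp
  171–188 → 18 bp
Sorted largest to smallest: 75, 62, 33, 18 bp.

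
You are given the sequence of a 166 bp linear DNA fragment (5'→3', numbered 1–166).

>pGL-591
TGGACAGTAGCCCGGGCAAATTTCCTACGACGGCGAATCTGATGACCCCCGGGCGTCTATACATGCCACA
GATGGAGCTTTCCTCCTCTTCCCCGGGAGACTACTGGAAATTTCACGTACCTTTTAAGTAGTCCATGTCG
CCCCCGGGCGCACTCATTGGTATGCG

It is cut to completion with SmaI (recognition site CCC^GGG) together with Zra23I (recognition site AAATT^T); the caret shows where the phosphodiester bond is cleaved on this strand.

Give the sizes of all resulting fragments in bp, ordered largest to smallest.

44, 33, 28, 21, 18, 13, 9 bp

SmaI sites (CCCGGG) start at positions 11, 48, 92, 143.
SmaI cuts after base 3 of each site, so after positions 13, 50, 94, 145.
Zra23I sites (AAATTT) start at positions 18, 108.
Zra23I cuts after base 5 of each site (before the last base), so after positions 22, 112.
Combined cut positions: 13, 22, 50, 94, 112, 145.
Linear molecule, 6 cuts → 7 fragments:
  1–13 → 13 bp
  14–22 → 9 bp
  23–50 → 28 bp
  51–94 → 44 bp
  95–112 → 18 bp
  113–145 → 33 bp
  146–166 → 21 bp
Sorted largest to smallest: 44, 33, 28, 21, 18, 13, 9 bp.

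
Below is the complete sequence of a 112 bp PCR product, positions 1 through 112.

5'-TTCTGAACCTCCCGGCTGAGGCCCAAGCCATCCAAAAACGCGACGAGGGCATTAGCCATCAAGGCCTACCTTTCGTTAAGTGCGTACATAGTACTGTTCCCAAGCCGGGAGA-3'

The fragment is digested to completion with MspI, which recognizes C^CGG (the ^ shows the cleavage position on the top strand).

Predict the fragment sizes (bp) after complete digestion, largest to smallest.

93, 12, 7 bp

MspI sites (CCGG) start at positions 12, 105.
MspI cuts after the first base of each site, so after positions 12, 105.
Linear molecule, 2 cuts → 3 fragments:
  1–12 → 12 bp
  13–105 → 93 bp
  106–112 → 7 bp
Sorted largest to smallest: 93, 12, 7 bp.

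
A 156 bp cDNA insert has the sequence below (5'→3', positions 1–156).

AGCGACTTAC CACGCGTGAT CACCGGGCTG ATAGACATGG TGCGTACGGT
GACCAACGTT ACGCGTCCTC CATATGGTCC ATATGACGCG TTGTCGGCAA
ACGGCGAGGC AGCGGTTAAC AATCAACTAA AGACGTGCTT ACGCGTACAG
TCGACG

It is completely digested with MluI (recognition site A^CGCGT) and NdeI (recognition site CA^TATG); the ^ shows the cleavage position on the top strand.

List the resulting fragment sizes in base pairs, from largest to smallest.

55, 49, 15, 12, 11, 9, 5 bp

MluI sites (ACGCGT) start at positions 12, 61, 86, 141.
MluI cuts after the first base of each site, so after positions 12, 61, 86, 141.
NdeI sites (CATATG) start at positions 71, 80.
NdeI cuts after base 2 of each site, so after positions 72, 81.
Combined cut positions: 12, 61, 72, 81, 86, 141.
Linear molecule, 6 cuts → 7 fragments:
  1–12 → 12 bp
  13–61 → 49 bp
  62–72 → 11 bp
  73–81 → 9 bp
  82–86 → 5 bp
  87–141 → 55 bp
  142–156 → 15 bp
Sorted largest to smallest: 55, 49, 15, 12, 11, 9, 5 bp.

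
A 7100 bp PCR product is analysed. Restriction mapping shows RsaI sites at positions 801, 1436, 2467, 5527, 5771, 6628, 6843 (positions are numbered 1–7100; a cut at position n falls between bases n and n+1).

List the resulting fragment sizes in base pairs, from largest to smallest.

Linear molecule, 7 cuts → 8 fragments:
  801 − 0 = 801 bp
  1436 − 801 = 635 bp
  2467 − 1436 = 1031 bp
  5527 − 2467 = 3060 bp
  5771 − 5527 = 244 bp
  6628 − 5771 = 857 bp
  6843 − 6628 = 215 bp
  7100 − 6843 = 257 bp
Sorted largest to smallest: 3060, 1031, 857, 801, 635, 257, 244, 215 bp.

3060, 1031, 857, 801, 635, 257, 244, 215 bp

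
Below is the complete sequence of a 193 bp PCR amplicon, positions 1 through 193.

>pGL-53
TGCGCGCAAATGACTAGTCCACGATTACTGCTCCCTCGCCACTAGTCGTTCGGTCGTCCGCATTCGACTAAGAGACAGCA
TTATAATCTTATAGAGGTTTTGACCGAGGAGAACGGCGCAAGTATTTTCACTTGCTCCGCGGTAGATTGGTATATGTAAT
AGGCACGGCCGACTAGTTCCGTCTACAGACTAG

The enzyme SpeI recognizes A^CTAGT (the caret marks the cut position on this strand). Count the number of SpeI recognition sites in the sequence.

3

ACTAGT occurs starting at positions 13, 41, 172.
SpeI cuts at 3 sites.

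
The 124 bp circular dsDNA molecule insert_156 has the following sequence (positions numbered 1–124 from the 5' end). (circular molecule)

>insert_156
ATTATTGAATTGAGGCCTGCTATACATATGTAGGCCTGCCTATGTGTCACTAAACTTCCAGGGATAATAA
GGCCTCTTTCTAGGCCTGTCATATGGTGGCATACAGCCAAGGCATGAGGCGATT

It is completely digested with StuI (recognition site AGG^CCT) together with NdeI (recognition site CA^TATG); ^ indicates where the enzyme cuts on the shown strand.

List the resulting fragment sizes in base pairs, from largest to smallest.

48, 38, 12, 11, 8, 7 bp

StuI sites (AGGCCT) start at positions 13, 32, 70, 82.
StuI cuts after base 3 of each site, so after positions 15, 34, 72, 84.
NdeI sites (CATATG) start at positions 25, 90.
NdeI cuts after base 2 of each site, so after positions 26, 91.
Combined cut positions: 15, 26, 34, 72, 84, 91.
Circular molecule, 6 cuts → 6 fragments:
  16–26 → 11 bp
  27–34 → 8 bp
  35–72 → 38 bp
  73–84 → 12 bp
  85–91 → 7 bp
  92–124 then 1–15 → 33 + 15 = 48 bp
Sorted largest to smallest: 48, 38, 12, 11, 8, 7 bp.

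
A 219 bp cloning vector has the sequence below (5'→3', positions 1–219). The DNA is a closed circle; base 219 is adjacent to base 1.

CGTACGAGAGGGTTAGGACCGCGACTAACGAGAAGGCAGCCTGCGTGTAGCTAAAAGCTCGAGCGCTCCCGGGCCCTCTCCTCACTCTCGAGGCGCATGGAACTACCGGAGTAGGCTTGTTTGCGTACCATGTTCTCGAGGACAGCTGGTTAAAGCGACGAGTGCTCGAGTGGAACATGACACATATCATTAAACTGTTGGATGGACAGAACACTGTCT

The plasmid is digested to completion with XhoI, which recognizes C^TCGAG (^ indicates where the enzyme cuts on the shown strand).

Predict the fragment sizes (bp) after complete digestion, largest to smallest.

XhoI sites (CTCGAG) start at positions 58, 87, 135, 165.
XhoI cuts after the first base of each site, so after positions 58, 87, 135, 165.
Circular molecule, 4 cuts → 4 fragments:
  59–87 → 29 bp
  88–135 → 48 bp
  136–165 → 30 bp
  166–219 then 1–58 → 54 + 58 = 112 bp
Sorted largest to smallest: 112, 48, 30, 29 bp.

112, 48, 30, 29 bp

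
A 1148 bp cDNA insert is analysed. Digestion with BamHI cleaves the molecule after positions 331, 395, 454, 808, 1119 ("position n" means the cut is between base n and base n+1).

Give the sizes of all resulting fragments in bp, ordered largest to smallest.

Linear molecule, 5 cuts → 6 fragments:
  331 − 0 = 331 bp
  395 − 331 = 64 bp
  454 − 395 = 59 bp
  808 − 454 = 354 bp
  1119 − 808 = 311 bp
  1148 − 1119 = 29 bp
Sorted largest to smallest: 354, 331, 311, 64, 59, 29 bp.

354, 331, 311, 64, 59, 29 bp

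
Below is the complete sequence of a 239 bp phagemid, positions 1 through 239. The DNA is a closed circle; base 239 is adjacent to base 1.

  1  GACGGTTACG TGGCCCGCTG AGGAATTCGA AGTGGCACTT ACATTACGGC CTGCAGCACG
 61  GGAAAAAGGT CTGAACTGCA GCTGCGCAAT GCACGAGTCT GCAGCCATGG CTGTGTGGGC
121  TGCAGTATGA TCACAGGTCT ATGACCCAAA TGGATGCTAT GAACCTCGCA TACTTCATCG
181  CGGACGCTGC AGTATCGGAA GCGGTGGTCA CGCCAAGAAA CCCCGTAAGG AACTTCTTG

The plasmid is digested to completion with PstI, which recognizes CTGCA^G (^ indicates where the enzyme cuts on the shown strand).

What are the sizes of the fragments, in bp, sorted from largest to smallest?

PstI sites (CTGCAG) start at positions 51, 76, 99, 120, 187.
PstI cuts after base 5 of each site (before the last base), so after positions 55, 80, 103, 124, 191.
Circular molecule, 5 cuts → 5 fragments:
  56–80 → 25 bp
  81–103 → 23 bp
  104–124 → 21 bp
  125–191 → 67 bp
  192–239 then 1–55 → 48 + 55 = 103 bp
Sorted largest to smallest: 103, 67, 25, 23, 21 bp.

103, 67, 25, 23, 21 bp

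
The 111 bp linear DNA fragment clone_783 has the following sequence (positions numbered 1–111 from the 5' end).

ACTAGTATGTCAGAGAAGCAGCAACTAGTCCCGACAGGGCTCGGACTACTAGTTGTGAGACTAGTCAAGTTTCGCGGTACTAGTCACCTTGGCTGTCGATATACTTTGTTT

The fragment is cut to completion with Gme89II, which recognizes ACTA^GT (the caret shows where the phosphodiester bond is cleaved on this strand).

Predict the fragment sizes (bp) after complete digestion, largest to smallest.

29, 24, 23, 19, 12, 4 bp

Gme89II sites (ACTAGT) start at positions 1, 24, 48, 60, 79.
Gme89II cuts after base 4 of each site, so after positions 4, 27, 51, 63, 82.
Linear molecule, 5 cuts → 6 fragments:
  1–4 → 4 bp
  5–27 → 23 bp
  28–51 → 24 bp
  52–63 → 12 bp
  64–82 → 19 bp
  83–111 → 29 bp
Sorted largest to smallest: 29, 24, 23, 19, 12, 4 bp.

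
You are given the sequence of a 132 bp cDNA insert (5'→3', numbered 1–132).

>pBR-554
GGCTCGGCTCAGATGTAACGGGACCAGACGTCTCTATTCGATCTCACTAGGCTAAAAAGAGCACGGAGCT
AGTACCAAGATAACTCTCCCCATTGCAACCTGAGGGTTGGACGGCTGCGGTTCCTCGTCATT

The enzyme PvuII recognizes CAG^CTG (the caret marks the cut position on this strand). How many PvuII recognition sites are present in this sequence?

0

No occurrence of CAGCTG is present in the sequence.
PvuII does not cut: 0 sites.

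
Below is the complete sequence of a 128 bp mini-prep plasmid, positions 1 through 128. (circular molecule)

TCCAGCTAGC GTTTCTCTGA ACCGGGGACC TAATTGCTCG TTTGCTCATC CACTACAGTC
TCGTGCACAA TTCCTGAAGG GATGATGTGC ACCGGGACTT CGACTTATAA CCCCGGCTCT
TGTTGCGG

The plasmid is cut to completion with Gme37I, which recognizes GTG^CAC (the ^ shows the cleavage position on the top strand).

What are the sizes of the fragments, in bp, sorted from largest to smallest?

Gme37I sites (GTGCAC) start at positions 63, 87.
Gme37I cuts after base 3 of each site, so after positions 65, 89.
Circular molecule, 2 cuts → 2 fragments:
  66–89 → 24 bp
  90–128 then 1–65 → 39 + 65 = 104 bp
Sorted largest to smallest: 104, 24 bp.

104, 24 bp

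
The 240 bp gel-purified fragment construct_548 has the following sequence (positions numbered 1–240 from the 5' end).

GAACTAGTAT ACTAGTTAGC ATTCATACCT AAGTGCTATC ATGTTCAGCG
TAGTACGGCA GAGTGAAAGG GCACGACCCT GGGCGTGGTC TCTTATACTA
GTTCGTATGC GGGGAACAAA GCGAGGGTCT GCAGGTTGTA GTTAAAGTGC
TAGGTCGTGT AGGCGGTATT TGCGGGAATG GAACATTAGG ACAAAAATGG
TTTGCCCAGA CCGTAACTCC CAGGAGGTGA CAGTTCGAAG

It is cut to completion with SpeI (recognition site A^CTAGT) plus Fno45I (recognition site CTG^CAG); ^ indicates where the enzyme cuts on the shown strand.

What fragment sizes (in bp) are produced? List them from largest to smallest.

109, 86, 34, 8, 3 bp

SpeI sites (ACTAGT) start at positions 3, 11, 97.
SpeI cuts after the first base of each site, so after positions 3, 11, 97.
The Fno45I site (CTGCAG) starts at position 129.
Fno45I cuts after base 3 of each site, so after position 131.
Combined cut positions: 3, 11, 97, 131.
Linear molecule, 4 cuts → 5 fragments:
  1–3 → 3 bp
  4–11 → 8 bp
  12–97 → 86 bp
  98–131 → 34 bp
  132–240 → 109 bp
Sorted largest to smallest: 109, 86, 34, 8, 3 bp.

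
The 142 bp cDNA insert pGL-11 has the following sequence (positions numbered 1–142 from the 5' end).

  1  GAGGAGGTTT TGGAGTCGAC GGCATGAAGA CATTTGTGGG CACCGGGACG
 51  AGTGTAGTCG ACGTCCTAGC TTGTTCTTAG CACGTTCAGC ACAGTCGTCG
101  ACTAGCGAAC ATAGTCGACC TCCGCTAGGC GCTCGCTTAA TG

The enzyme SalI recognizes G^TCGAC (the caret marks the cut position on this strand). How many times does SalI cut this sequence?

4

GTCGAC occurs starting at positions 15, 57, 97, 114.
SalI cuts at 4 sites.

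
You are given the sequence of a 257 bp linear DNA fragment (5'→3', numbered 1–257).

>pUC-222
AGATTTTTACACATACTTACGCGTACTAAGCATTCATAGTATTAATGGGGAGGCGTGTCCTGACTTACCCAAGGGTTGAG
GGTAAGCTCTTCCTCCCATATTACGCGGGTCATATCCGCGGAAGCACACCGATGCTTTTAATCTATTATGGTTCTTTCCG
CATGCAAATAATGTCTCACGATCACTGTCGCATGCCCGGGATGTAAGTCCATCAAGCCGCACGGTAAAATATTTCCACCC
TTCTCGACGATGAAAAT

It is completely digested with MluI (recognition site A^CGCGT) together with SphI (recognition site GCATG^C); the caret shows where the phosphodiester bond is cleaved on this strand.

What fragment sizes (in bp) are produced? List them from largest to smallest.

The MluI site (ACGCGT) starts at position 19.
MluI cuts after the first base of each site, so after position 19.
SphI sites (GCATGC) start at positions 160, 190.
SphI cuts after base 5 of each site (before the last base), so after positions 164, 194.
Combined cut positions: 19, 164, 194.
Linear molecule, 3 cuts → 4 fragments:
  1–19 → 19 bp
  20–164 → 145 bp
  165–194 → 30 bp
  195–257 → 63 bp
Sorted largest to smallest: 145, 63, 30, 19 bp.

145, 63, 30, 19 bp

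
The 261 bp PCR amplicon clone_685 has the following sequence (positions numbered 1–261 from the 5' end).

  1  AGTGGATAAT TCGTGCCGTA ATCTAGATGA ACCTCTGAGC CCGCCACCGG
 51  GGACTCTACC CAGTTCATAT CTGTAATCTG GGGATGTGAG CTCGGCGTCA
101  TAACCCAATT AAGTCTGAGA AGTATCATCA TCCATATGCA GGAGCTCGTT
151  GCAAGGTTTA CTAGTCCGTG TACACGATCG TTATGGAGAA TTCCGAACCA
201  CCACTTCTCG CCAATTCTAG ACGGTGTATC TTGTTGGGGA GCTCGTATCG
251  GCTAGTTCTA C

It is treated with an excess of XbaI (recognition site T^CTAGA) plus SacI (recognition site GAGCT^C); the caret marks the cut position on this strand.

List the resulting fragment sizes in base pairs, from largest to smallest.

70, 70, 54, 27, 22, 18 bp

XbaI sites (TCTAGA) start at positions 22, 216.
XbaI cuts after the first base of each site, so after positions 22, 216.
SacI sites (GAGCTC) start at positions 88, 142, 239.
SacI cuts after base 5 of each site (before the last base), so after positions 92, 146, 243.
Combined cut positions: 22, 92, 146, 216, 243.
Linear molecule, 5 cuts → 6 fragments:
  1–22 → 22 bp
  23–92 → 70 bp
  93–146 → 54 bp
  147–216 → 70 bp
  217–243 → 27 bp
  244–261 → 18 bp
Sorted largest to smallest: 70, 70, 54, 27, 22, 18 bp.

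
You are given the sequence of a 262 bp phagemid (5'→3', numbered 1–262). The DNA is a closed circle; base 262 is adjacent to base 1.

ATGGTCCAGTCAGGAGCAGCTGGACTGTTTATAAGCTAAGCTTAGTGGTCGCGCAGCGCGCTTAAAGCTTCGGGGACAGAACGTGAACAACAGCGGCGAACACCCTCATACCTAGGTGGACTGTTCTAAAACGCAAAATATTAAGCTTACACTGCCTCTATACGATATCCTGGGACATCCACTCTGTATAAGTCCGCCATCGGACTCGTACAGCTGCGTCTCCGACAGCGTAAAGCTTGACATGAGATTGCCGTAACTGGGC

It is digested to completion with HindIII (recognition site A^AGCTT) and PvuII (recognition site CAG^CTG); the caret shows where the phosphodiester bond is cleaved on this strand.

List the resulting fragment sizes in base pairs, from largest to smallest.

HindIII sites (AAGCTT) start at positions 38, 65, 143, 233.
HindIII cuts after the first base of each site, so after positions 38, 65, 143, 233.
PvuII sites (CAGCTG) start at positions 17, 211.
PvuII cuts after base 3 of each site, so after positions 19, 213.
Combined cut positions: 19, 38, 65, 143, 213, 233.
Circular molecule, 6 cuts → 6 fragments:
  20–38 → 19 bp
  39–65 → 27 bp
  66–143 → 78 bp
  144–213 → 70 bp
  214–233 → 20 bp
  234–262 then 1–19 → 29 + 19 = 48 bp
Sorted largest to smallest: 78, 70, 48, 27, 20, 19 bp.

78, 70, 48, 27, 20, 19 bp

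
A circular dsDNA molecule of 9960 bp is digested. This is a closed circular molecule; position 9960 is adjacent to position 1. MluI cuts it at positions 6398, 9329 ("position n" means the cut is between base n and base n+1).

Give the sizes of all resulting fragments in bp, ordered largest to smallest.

7029, 2931 bp

Circular molecule, 2 cuts → 2 fragments:
  9329 − 6398 = 2931 bp
  wrap: 9960 − 9329 + 6398 = 7029 bp
Sorted largest to smallest: 7029, 2931 bp.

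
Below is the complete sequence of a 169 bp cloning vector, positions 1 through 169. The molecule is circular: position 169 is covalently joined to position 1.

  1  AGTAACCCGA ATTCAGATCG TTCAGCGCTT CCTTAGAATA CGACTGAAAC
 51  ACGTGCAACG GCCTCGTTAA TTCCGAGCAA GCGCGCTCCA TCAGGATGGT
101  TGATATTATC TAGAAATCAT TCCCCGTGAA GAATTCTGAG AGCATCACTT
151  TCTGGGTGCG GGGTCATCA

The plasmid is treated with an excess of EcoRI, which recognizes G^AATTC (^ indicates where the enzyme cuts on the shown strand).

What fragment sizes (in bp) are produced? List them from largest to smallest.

122, 47 bp

EcoRI sites (GAATTC) start at positions 9, 131.
EcoRI cuts after the first base of each site, so after positions 9, 131.
Circular molecule, 2 cuts → 2 fragments:
  10–131 → 122 bp
  132–169 then 1–9 → 38 + 9 = 47 bp
Sorted largest to smallest: 122, 47 bp.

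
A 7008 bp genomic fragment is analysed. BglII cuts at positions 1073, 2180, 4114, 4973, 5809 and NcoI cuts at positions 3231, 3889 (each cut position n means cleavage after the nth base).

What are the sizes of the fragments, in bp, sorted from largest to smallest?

1199, 1107, 1073, 1051, 859, 836, 658, 225 bp

Combined cut positions (sorted): 1073, 2180, 3231, 3889, 4114, 4973, 5809.
Linear molecule, 7 cuts → 8 fragments:
  1073 − 0 = 1073 bp
  2180 − 1073 = 1107 bp
  3231 − 2180 = 1051 bp
  3889 − 3231 = 658 bp
  4114 − 3889 = 225 bp
  4973 − 4114 = 859 bp
  5809 − 4973 = 836 bp
  7008 − 5809 = 1199 bp
Sorted largest to smallest: 1199, 1107, 1073, 1051, 859, 836, 658, 225 bp.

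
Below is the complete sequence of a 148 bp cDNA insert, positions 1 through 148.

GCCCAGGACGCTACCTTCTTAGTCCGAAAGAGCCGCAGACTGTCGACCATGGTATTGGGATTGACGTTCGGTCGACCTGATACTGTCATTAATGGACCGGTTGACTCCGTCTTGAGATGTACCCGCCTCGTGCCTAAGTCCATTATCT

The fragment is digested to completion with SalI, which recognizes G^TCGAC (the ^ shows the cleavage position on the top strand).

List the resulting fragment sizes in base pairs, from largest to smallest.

SalI sites (GTCGAC) start at positions 42, 71.
SalI cuts after the first base of each site, so after positions 42, 71.
Linear molecule, 2 cuts → 3 fragments:
  1–42 → 42 bp
  43–71 → 29 bp
  72–148 → 77 bp
Sorted largest to smallest: 77, 42, 29 bp.

77, 42, 29 bp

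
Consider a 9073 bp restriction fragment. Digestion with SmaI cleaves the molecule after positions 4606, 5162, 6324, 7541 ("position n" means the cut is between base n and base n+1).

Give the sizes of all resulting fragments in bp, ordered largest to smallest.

Linear molecule, 4 cuts → 5 fragments:
  4606 − 0 = 4606 bp
  5162 − 4606 = 556 bp
  6324 − 5162 = 1162 bp
  7541 − 6324 = 1217 bp
  9073 − 7541 = 1532 bp
Sorted largest to smallest: 4606, 1532, 1217, 1162, 556 bp.

4606, 1532, 1217, 1162, 556 bp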